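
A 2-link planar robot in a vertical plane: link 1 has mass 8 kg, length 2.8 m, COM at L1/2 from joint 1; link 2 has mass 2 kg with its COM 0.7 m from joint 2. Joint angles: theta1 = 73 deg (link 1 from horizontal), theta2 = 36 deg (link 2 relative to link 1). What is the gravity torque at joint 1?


Horizontal distance from joint 1 to link-1 COM:
  x_c1 = (L1/2)*cos(t1) = 1.4 * 0.2924 = 0.4093 m
Horizontal distance from joint 1 to link-2 COM:
  x_c2 = L1*cos(t1) + Lc2*cos(t1+t2)
       = 2.8*0.2924 + 0.7*-0.3256 = 0.5907 m
tau1 = m1*g*x_c1 + m2*g*x_c2
     = 8*9.81*0.4093 + 2*9.81*0.5907
     = 32.1235 + 11.5904
     = 43.7138 Nm


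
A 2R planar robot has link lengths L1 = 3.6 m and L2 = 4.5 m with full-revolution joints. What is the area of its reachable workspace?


r_max = L1 + L2 = 8.1 m
r_min = |L1 - L2| = 0.9 m
Area = pi*(r_max^2 - r_min^2)
= pi*(65.61 - 0.81)
= pi * 64.8
= 203.5752 m^2


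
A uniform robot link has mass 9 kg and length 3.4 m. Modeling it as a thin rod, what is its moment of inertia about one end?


I = (1/3) * m * L^2
= (1/3) * 9 * 3.4^2
= 0.333333 * 9 * 11.56
= 34.68 kg*m^2


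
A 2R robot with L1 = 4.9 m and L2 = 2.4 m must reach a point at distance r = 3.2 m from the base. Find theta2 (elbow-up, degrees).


cos(theta2) = (r^2 - L1^2 - L2^2) / (2*L1*L2)
cos(theta2) = (10.24 - 24.01 - 5.76) / 23.52
cos(theta2) = -0.830357
theta2 = 146.1354 degrees


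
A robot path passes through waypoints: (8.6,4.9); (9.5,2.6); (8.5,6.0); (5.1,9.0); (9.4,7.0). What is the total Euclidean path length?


Segment lengths:
  seg1 = sqrt((0.9)^2 + (-2.3)^2) = 2.4698
  seg2 = sqrt((-1.0)^2 + (3.4)^2) = 3.544
  seg3 = sqrt((-3.4)^2 + (3.0)^2) = 4.5343
  seg4 = sqrt((4.3)^2 + (-2.0)^2) = 4.7424
Total = 15.2905


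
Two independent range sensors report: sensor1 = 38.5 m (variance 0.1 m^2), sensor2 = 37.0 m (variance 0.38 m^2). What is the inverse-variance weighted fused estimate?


w1 = (1/var1) / (1/var1 + 1/var2)
   = 10.0 / (10.0 + 2.6316) = 0.7917
w2 = 1 - w1 = 0.2083
fused = w1*s1 + w2*s2 = 30.4792 + 7.7083
= 38.1875 m


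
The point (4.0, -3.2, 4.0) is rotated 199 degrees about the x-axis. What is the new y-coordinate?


Rotation about x-axis: y' = y*cos(theta) - z*sin(theta)
= -3.2 * -0.9455 - 4.0 * -0.3256
= 4.3279


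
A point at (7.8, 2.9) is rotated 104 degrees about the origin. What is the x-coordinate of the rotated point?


x' = x*cos(theta) - y*sin(theta)
cos(104 deg) = -0.2419, sin(104 deg) = 0.9703
x' = 7.8 * -0.2419 - 2.9 * 0.9703
= -1.887 - 2.8139
= -4.7008


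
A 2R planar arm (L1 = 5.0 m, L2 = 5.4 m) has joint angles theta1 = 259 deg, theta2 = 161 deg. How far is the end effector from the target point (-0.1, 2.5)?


End effector via forward kinematics:
x = L1*cos(t1) + L2*cos(t1+t2) = 1.746
y = L1*sin(t1) + L2*sin(t1+t2) = -0.2316
Distance to target:
d = sqrt((-0.1 - 1.746)^2 + (2.5 - -0.2316)^2)
= sqrt(3.4075 + 7.4616)
= 3.2968 m


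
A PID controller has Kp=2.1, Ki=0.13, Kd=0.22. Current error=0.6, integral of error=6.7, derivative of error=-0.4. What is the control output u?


u = Kp*e + Ki*int(e) + Kd*de/dt
= 2.1*0.6 + 0.13*6.7 + 0.22*(-0.4)
= 1.26 + 0.871 + -0.088
= 2.043


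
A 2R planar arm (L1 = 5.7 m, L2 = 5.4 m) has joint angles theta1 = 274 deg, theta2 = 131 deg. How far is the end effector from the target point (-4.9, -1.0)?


End effector via forward kinematics:
x = L1*cos(t1) + L2*cos(t1+t2) = 4.216
y = L1*sin(t1) + L2*sin(t1+t2) = -1.8677
Distance to target:
d = sqrt((-4.9 - 4.216)^2 + (-1.0 - -1.8677)^2)
= sqrt(83.1012 + 0.753)
= 9.1572 m


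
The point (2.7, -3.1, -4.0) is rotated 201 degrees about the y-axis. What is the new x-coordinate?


Rotation about y-axis: x' = x*cos(theta) + z*sin(theta)
= 2.7 * -0.9336 + -4.0 * -0.3584
= -1.0872


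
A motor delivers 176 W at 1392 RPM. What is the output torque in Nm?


omega = 1392 * 2*pi/60 = 145.7699 rad/s
tau = P / omega = 176 / 145.7699
= 1.2074 Nm


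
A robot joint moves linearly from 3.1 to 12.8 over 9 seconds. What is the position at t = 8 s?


s = t/T = 8/9 = 0.8889
p(t) = p0 + (pf-p0)*s
= 3.1 + (12.8 - 3.1) * 0.8889
= 11.7222


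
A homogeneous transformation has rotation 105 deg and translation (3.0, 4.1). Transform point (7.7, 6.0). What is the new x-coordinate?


x' = cos(theta)*px - sin(theta)*py + tx
= -0.2588*7.7 - 0.9659*6.0 + 3.0
= -4.7885


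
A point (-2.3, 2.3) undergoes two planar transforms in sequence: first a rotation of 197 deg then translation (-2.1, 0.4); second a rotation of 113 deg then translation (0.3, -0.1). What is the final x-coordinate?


After transform 1:
x1 = cos(197)*-2.3 - sin(197)*2.3 + -2.1 = 0.772
y1 = sin(197)*-2.3 + cos(197)*2.3 + 0.4 = -1.127
After transform 2:
x2 = cos(113)*0.772 - sin(113)*-1.127 + 0.3
= 1.0358


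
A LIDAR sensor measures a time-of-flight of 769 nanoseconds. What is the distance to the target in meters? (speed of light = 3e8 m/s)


tof = 769 ns = 7.69e-07 s
dist = c * tof / 2
= 3e8 * 7.69e-07 / 2
= 115.35 m


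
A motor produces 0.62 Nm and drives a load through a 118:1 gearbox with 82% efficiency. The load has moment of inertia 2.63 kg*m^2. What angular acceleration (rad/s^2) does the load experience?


tau_out = tau_motor * N * eta
= 0.62 * 118 * 0.82 = 59.9912 Nm
alpha = tau_out / I = 59.9912 / 2.63
= 22.8103 rad/s^2


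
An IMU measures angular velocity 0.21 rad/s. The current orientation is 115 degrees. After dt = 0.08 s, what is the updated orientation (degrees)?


delta_theta = w * dt = 0.21 * 0.08 = 0.0168 rad
= 0.9626 deg
theta_new = 115 + 0.9626 = 115.9626 deg


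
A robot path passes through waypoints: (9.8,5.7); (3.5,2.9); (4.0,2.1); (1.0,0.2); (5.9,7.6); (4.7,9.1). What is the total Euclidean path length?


Segment lengths:
  seg1 = sqrt((-6.3)^2 + (-2.8)^2) = 6.8942
  seg2 = sqrt((0.5)^2 + (-0.8)^2) = 0.9434
  seg3 = sqrt((-3.0)^2 + (-1.9)^2) = 3.5511
  seg4 = sqrt((4.9)^2 + (7.4)^2) = 8.8752
  seg5 = sqrt((-1.2)^2 + (1.5)^2) = 1.9209
Total = 22.1848


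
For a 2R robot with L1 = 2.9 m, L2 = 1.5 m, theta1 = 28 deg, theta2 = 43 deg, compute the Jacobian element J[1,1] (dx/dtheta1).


J[1,1] = -L1*sin(t1) - L2*sin(t1+t2)
= -2.9*sin(28) - 1.5*sin(71)
= -2.7797


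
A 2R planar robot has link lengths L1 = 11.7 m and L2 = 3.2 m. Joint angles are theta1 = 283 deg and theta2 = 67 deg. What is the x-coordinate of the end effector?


Convert angles to radians: theta1 = 4.9393, theta2 = 1.1694
x = L1*cos(theta1) + L2*cos(theta1+theta2)
x = 2.6319 + 3.1514
x = 5.7833


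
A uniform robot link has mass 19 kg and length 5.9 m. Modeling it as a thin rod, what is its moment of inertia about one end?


I = (1/3) * m * L^2
= (1/3) * 19 * 5.9^2
= 0.333333 * 19 * 34.81
= 220.4633 kg*m^2


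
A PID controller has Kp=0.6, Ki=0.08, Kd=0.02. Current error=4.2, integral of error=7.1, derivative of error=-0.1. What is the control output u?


u = Kp*e + Ki*int(e) + Kd*de/dt
= 0.6*4.2 + 0.08*7.1 + 0.02*(-0.1)
= 2.52 + 0.568 + -0.002
= 3.086


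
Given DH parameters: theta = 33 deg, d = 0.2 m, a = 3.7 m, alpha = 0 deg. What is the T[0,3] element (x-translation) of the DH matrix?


T[0,3] = a * cos(theta)
= 3.7 * cos(33 deg)
= 3.7 * 0.8387
= 3.1031


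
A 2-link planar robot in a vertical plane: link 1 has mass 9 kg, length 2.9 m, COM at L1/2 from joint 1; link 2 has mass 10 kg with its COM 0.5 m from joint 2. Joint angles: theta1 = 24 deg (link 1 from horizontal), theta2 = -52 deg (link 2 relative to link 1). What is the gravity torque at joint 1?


Horizontal distance from joint 1 to link-1 COM:
  x_c1 = (L1/2)*cos(t1) = 1.45 * 0.9135 = 1.3246 m
Horizontal distance from joint 1 to link-2 COM:
  x_c2 = L1*cos(t1) + Lc2*cos(t1+t2)
       = 2.9*0.9135 + 0.5*0.8829 = 3.0908 m
tau1 = m1*g*x_c1 + m2*g*x_c2
     = 9*9.81*1.3246 + 10*9.81*3.0908
     = 116.9525 + 303.2031
     = 420.1557 Nm


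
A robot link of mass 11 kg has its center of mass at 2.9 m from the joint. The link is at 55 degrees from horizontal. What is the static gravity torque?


tau = m*g*L*cos(angle)
= 11 * 9.81 * 2.9 * cos(55 deg)
= 11 * 9.81 * 2.9 * 0.5736
= 179.4944 Nm


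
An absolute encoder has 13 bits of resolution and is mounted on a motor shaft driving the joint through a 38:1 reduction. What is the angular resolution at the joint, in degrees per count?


counts = 2^13 = 8192
effective counts at joint = 8192 * 38 = 311296
resolution = 360 / 311296
= 0.0012 deg/count


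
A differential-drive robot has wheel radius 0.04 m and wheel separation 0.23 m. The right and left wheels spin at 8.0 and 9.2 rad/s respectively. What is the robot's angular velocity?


vR = r*wR = 0.04*8.0 = 0.32 m/s
vL = r*wL = 0.04*9.2 = 0.368 m/s
v = (vR+vL)/2 = 0.344 m/s
omega = (vR-vL)/L = -0.2087 rad/s
angular velocity = -0.2087 rad/s


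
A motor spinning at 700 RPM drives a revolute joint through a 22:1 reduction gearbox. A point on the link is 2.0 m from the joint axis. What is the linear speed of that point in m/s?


omega_motor = 700 * 2*pi/60 = 73.3038 rad/s
omega_joint = omega_motor / 22 = 3.332 rad/s
v = omega_joint * r = 3.332 * 2.0
= 6.664 m/s


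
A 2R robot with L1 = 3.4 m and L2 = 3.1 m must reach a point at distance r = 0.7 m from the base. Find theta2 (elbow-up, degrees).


cos(theta2) = (r^2 - L1^2 - L2^2) / (2*L1*L2)
cos(theta2) = (0.49 - 11.56 - 9.61) / 21.08
cos(theta2) = -0.981025
theta2 = 168.8205 degrees


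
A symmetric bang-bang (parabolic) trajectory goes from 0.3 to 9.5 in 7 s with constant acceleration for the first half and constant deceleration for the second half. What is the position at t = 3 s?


Symmetric rest-to-rest: each phase covers (pf-p0)/2 in time T/2. 0.5*a*(T/2)^2 = (pf-p0)/2 => a = 4*(pf-p0)/T^2
a = 4*(9.5-0.3)/7^2 = 0.751
t = 3 is in the acceleration phase (t <= T/2).
p = p0 + 0.5*a*t^2 = 0.3 + 0.5*0.751*3^2
= 3.6796


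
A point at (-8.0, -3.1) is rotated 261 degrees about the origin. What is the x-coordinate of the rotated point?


x' = x*cos(theta) - y*sin(theta)
cos(261 deg) = -0.1564, sin(261 deg) = -0.9877
x' = -8.0 * -0.1564 - -3.1 * -0.9877
= 1.2515 - 3.0618
= -1.8104


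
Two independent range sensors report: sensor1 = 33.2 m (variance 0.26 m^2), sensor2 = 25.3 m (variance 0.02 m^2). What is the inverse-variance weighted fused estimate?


w1 = (1/var1) / (1/var1 + 1/var2)
   = 3.8462 / (3.8462 + 50.0) = 0.0714
w2 = 1 - w1 = 0.9286
fused = w1*s1 + w2*s2 = 2.3714 + 23.4929
= 25.8643 m


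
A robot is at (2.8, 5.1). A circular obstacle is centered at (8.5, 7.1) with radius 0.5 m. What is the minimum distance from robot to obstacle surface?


center_dist = sqrt((2.8-8.5)^2 + (5.1-7.1)^2)
= sqrt(32.49 + 4.0)
= 6.0407
min_dist = center_dist - radius = 6.0407 - 0.5 = 5.5407 m


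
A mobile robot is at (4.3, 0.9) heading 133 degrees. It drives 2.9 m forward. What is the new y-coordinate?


y_new = y0 + d*sin(theta)
= 0.9 + 2.9*sin(133)
= 0.9 + 2.1209
= 3.0209


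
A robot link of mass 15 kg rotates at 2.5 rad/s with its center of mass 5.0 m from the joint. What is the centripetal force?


F = m * omega^2 * r
= 15 * 2.5^2 * 5.0
= 15 * 6.25 * 5.0
= 468.75 N


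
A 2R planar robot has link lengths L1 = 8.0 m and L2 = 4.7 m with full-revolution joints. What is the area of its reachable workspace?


r_max = L1 + L2 = 12.7 m
r_min = |L1 - L2| = 3.3 m
Area = pi*(r_max^2 - r_min^2)
= pi*(161.29 - 10.89)
= pi * 150.4
= 472.4955 m^2


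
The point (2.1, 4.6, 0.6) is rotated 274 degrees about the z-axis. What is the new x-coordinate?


Rotation about z-axis: x' = x*cos(theta) - y*sin(theta)
= 2.1 * 0.0698 - 4.6 * -0.9976
= 4.7353


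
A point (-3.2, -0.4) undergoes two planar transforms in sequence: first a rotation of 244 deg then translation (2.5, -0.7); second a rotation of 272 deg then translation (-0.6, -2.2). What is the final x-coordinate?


After transform 1:
x1 = cos(244)*-3.2 - sin(244)*-0.4 + 2.5 = 3.5433
y1 = sin(244)*-3.2 + cos(244)*-0.4 + -0.7 = 2.3515
After transform 2:
x2 = cos(272)*3.5433 - sin(272)*2.3515 + -0.6
= 1.8737


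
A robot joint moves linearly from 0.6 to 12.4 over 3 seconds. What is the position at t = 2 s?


s = t/T = 2/3 = 0.6667
p(t) = p0 + (pf-p0)*s
= 0.6 + (12.4 - 0.6) * 0.6667
= 8.4667


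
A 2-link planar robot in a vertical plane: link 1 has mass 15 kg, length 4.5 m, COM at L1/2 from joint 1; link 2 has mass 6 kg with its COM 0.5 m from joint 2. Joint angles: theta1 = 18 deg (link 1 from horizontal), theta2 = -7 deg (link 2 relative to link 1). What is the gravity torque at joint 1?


Horizontal distance from joint 1 to link-1 COM:
  x_c1 = (L1/2)*cos(t1) = 2.25 * 0.9511 = 2.1399 m
Horizontal distance from joint 1 to link-2 COM:
  x_c2 = L1*cos(t1) + Lc2*cos(t1+t2)
       = 4.5*0.9511 + 0.5*0.9816 = 4.7706 m
tau1 = m1*g*x_c1 + m2*g*x_c2
     = 15*9.81*2.1399 + 6*9.81*4.7706
     = 314.8829 + 280.7956
     = 595.6786 Nm


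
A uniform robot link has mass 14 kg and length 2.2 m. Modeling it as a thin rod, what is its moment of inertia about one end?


I = (1/3) * m * L^2
= (1/3) * 14 * 2.2^2
= 0.333333 * 14 * 4.84
= 22.5867 kg*m^2


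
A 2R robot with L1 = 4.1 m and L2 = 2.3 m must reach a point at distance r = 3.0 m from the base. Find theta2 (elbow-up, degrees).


cos(theta2) = (r^2 - L1^2 - L2^2) / (2*L1*L2)
cos(theta2) = (9.0 - 16.81 - 5.29) / 18.86
cos(theta2) = -0.694592
theta2 = 133.9947 degrees


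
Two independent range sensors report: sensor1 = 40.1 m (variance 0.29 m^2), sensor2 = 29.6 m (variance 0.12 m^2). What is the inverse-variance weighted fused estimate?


w1 = (1/var1) / (1/var1 + 1/var2)
   = 3.4483 / (3.4483 + 8.3333) = 0.2927
w2 = 1 - w1 = 0.7073
fused = w1*s1 + w2*s2 = 11.7366 + 20.9366
= 32.6732 m


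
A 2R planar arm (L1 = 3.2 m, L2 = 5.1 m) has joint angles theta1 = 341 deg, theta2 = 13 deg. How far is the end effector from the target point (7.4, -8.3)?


End effector via forward kinematics:
x = L1*cos(t1) + L2*cos(t1+t2) = 8.0977
y = L1*sin(t1) + L2*sin(t1+t2) = -1.5749
Distance to target:
d = sqrt((7.4 - 8.0977)^2 + (-8.3 - -1.5749)^2)
= sqrt(0.4868 + 45.2268)
= 6.7612 m


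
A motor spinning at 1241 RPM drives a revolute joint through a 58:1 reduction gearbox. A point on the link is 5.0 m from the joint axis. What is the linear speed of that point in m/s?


omega_motor = 1241 * 2*pi/60 = 129.9572 rad/s
omega_joint = omega_motor / 58 = 2.2406 rad/s
v = omega_joint * r = 2.2406 * 5.0
= 11.2032 m/s


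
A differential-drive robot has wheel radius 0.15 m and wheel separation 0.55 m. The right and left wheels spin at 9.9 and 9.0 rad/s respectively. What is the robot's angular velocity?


vR = r*wR = 0.15*9.9 = 1.485 m/s
vL = r*wL = 0.15*9.0 = 1.35 m/s
v = (vR+vL)/2 = 1.4175 m/s
omega = (vR-vL)/L = 0.2455 rad/s
angular velocity = 0.2455 rad/s


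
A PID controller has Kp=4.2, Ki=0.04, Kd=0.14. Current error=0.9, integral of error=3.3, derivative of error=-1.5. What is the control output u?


u = Kp*e + Ki*int(e) + Kd*de/dt
= 4.2*0.9 + 0.04*3.3 + 0.14*(-1.5)
= 3.78 + 0.132 + -0.21
= 3.702


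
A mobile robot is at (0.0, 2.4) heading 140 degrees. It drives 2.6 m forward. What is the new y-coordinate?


y_new = y0 + d*sin(theta)
= 2.4 + 2.6*sin(140)
= 2.4 + 1.6712
= 4.0712


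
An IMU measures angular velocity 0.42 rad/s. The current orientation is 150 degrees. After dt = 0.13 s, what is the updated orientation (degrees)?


delta_theta = w * dt = 0.42 * 0.13 = 0.0546 rad
= 3.1283 deg
theta_new = 150 + 3.1283 = 153.1283 deg


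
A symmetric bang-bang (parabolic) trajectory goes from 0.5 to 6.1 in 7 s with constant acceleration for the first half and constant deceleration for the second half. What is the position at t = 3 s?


Symmetric rest-to-rest: each phase covers (pf-p0)/2 in time T/2. 0.5*a*(T/2)^2 = (pf-p0)/2 => a = 4*(pf-p0)/T^2
a = 4*(6.1-0.5)/7^2 = 0.4571
t = 3 is in the acceleration phase (t <= T/2).
p = p0 + 0.5*a*t^2 = 0.5 + 0.5*0.4571*3^2
= 2.5571


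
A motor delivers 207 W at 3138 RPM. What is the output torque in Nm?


omega = 3138 * 2*pi/60 = 328.6106 rad/s
tau = P / omega = 207 / 328.6106
= 0.6299 Nm


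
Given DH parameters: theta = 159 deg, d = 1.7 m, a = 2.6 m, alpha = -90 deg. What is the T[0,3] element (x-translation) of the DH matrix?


T[0,3] = a * cos(theta)
= 2.6 * cos(159 deg)
= 2.6 * -0.9336
= -2.4273


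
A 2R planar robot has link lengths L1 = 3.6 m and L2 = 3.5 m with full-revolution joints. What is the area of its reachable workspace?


r_max = L1 + L2 = 7.1 m
r_min = |L1 - L2| = 0.1 m
Area = pi*(r_max^2 - r_min^2)
= pi*(50.41 - 0.01)
= pi * 50.4
= 158.3363 m^2


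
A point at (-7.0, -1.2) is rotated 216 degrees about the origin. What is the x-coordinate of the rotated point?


x' = x*cos(theta) - y*sin(theta)
cos(216 deg) = -0.809, sin(216 deg) = -0.5878
x' = -7.0 * -0.809 - -1.2 * -0.5878
= 5.6631 - 0.7053
= 4.9578


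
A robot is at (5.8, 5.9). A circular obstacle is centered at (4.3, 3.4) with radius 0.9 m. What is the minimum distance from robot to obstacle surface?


center_dist = sqrt((5.8-4.3)^2 + (5.9-3.4)^2)
= sqrt(2.25 + 6.25)
= 2.9155
min_dist = center_dist - radius = 2.9155 - 0.9 = 2.0155 m


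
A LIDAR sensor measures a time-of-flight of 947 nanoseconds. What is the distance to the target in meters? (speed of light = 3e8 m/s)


tof = 947 ns = 9.47e-07 s
dist = c * tof / 2
= 3e8 * 9.47e-07 / 2
= 142.05 m


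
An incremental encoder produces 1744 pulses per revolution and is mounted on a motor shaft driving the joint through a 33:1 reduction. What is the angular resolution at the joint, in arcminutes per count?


counts per rev = 1744
effective counts at joint = 1744 * 33 = 57552
resolution = 360*60 / 57552
= 0.3753 arcmin/count


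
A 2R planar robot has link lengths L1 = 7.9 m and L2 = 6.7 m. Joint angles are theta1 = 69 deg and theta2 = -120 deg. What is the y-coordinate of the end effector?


Convert angles to radians: theta1 = 1.2043, theta2 = -2.0944
y = L1*sin(theta1) + L2*sin(theta1+theta2)
y = 7.3753 + -5.2069
y = 2.1684


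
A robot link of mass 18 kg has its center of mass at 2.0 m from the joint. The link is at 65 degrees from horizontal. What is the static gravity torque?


tau = m*g*L*cos(angle)
= 18 * 9.81 * 2.0 * cos(65 deg)
= 18 * 9.81 * 2.0 * 0.4226
= 149.2519 Nm


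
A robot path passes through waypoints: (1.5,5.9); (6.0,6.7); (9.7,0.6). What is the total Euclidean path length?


Segment lengths:
  seg1 = sqrt((4.5)^2 + (0.8)^2) = 4.5706
  seg2 = sqrt((3.7)^2 + (-6.1)^2) = 7.1344
Total = 11.705


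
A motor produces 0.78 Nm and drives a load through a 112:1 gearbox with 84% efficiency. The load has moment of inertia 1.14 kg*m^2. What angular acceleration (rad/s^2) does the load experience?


tau_out = tau_motor * N * eta
= 0.78 * 112 * 0.84 = 73.3824 Nm
alpha = tau_out / I = 73.3824 / 1.14
= 64.3705 rad/s^2


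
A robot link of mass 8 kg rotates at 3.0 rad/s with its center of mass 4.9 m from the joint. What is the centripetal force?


F = m * omega^2 * r
= 8 * 3.0^2 * 4.9
= 8 * 9.0 * 4.9
= 352.8 N


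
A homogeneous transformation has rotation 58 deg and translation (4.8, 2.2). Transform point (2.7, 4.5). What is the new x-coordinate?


x' = cos(theta)*px - sin(theta)*py + tx
= 0.5299*2.7 - 0.848*4.5 + 4.8
= 2.4146


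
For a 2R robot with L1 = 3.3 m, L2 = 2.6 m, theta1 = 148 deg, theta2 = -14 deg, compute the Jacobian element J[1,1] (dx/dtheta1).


J[1,1] = -L1*sin(t1) - L2*sin(t1+t2)
= -3.3*sin(148) - 2.6*sin(134)
= -3.619


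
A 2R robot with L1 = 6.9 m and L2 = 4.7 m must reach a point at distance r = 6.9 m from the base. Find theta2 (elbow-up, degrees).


cos(theta2) = (r^2 - L1^2 - L2^2) / (2*L1*L2)
cos(theta2) = (47.61 - 47.61 - 22.09) / 64.86
cos(theta2) = -0.34058
theta2 = 109.9122 degrees


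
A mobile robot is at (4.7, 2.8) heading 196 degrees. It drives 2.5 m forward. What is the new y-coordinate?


y_new = y0 + d*sin(theta)
= 2.8 + 2.5*sin(196)
= 2.8 + -0.6891
= 2.1109


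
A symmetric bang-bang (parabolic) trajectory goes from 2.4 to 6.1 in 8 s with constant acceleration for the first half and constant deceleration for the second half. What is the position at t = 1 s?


Symmetric rest-to-rest: each phase covers (pf-p0)/2 in time T/2. 0.5*a*(T/2)^2 = (pf-p0)/2 => a = 4*(pf-p0)/T^2
a = 4*(6.1-2.4)/8^2 = 0.2312
t = 1 is in the acceleration phase (t <= T/2).
p = p0 + 0.5*a*t^2 = 2.4 + 0.5*0.2312*1^2
= 2.5156


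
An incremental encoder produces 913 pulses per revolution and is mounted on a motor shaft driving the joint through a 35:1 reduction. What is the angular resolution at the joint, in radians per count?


counts per rev = 913
effective counts at joint = 913 * 35 = 31955
resolution = 2*pi / 31955
= 1.9663e-04 rad/count


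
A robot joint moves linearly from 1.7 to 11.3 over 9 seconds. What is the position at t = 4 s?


s = t/T = 4/9 = 0.4444
p(t) = p0 + (pf-p0)*s
= 1.7 + (11.3 - 1.7) * 0.4444
= 5.9667


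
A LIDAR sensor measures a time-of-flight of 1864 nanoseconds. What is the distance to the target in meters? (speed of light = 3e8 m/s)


tof = 1864 ns = 1.864e-06 s
dist = c * tof / 2
= 3e8 * 1.864e-06 / 2
= 279.6 m


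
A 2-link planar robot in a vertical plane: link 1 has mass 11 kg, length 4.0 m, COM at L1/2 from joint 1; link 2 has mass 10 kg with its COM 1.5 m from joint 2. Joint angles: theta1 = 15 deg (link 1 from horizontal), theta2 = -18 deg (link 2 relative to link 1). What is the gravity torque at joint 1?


Horizontal distance from joint 1 to link-1 COM:
  x_c1 = (L1/2)*cos(t1) = 2.0 * 0.9659 = 1.9319 m
Horizontal distance from joint 1 to link-2 COM:
  x_c2 = L1*cos(t1) + Lc2*cos(t1+t2)
       = 4.0*0.9659 + 1.5*0.9986 = 5.3616 m
tau1 = m1*g*x_c1 + m2*g*x_c2
     = 11*9.81*1.9319 + 10*9.81*5.3616
     = 208.4661 + 525.9776
     = 734.4437 Nm


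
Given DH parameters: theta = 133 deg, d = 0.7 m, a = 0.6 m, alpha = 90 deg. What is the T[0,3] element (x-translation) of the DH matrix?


T[0,3] = a * cos(theta)
= 0.6 * cos(133 deg)
= 0.6 * -0.682
= -0.4092


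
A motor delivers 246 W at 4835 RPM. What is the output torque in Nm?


omega = 4835 * 2*pi/60 = 506.32 rad/s
tau = P / omega = 246 / 506.32
= 0.4859 Nm


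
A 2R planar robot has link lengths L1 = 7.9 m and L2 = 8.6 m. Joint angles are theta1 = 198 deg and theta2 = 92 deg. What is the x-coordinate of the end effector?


Convert angles to radians: theta1 = 3.4558, theta2 = 1.6057
x = L1*cos(theta1) + L2*cos(theta1+theta2)
x = -7.5133 + 2.9414
x = -4.572


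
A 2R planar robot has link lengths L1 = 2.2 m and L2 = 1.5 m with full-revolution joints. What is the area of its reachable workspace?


r_max = L1 + L2 = 3.7 m
r_min = |L1 - L2| = 0.7 m
Area = pi*(r_max^2 - r_min^2)
= pi*(13.69 - 0.49)
= pi * 13.2
= 41.469 m^2


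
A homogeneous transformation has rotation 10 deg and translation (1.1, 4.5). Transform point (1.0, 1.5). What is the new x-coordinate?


x' = cos(theta)*px - sin(theta)*py + tx
= 0.9848*1.0 - 0.1736*1.5 + 1.1
= 1.8243


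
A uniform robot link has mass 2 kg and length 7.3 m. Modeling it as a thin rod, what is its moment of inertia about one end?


I = (1/3) * m * L^2
= (1/3) * 2 * 7.3^2
= 0.333333 * 2 * 53.29
= 35.5267 kg*m^2


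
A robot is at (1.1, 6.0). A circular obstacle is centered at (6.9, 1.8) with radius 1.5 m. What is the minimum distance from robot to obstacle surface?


center_dist = sqrt((1.1-6.9)^2 + (6.0-1.8)^2)
= sqrt(33.64 + 17.64)
= 7.161
min_dist = center_dist - radius = 7.161 - 1.5 = 5.661 m


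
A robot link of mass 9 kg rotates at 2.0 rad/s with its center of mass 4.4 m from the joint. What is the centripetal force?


F = m * omega^2 * r
= 9 * 2.0^2 * 4.4
= 9 * 4.0 * 4.4
= 158.4 N


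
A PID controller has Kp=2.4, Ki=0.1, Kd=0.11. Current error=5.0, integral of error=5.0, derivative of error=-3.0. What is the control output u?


u = Kp*e + Ki*int(e) + Kd*de/dt
= 2.4*5.0 + 0.1*5.0 + 0.11*(-3.0)
= 12.0 + 0.5 + -0.33
= 12.17


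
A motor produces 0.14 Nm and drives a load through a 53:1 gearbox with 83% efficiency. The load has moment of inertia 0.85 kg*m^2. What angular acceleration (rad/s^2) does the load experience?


tau_out = tau_motor * N * eta
= 0.14 * 53 * 0.83 = 6.1586 Nm
alpha = tau_out / I = 6.1586 / 0.85
= 7.2454 rad/s^2


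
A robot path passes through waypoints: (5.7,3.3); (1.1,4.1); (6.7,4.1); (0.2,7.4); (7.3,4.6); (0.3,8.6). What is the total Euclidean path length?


Segment lengths:
  seg1 = sqrt((-4.6)^2 + (0.8)^2) = 4.669
  seg2 = sqrt((5.6)^2 + (0.0)^2) = 5.6
  seg3 = sqrt((-6.5)^2 + (3.3)^2) = 7.2897
  seg4 = sqrt((7.1)^2 + (-2.8)^2) = 7.6322
  seg5 = sqrt((-7.0)^2 + (4.0)^2) = 8.0623
Total = 33.2532


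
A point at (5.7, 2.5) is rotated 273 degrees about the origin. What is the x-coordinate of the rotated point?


x' = x*cos(theta) - y*sin(theta)
cos(273 deg) = 0.0523, sin(273 deg) = -0.9986
x' = 5.7 * 0.0523 - 2.5 * -0.9986
= 0.2983 - -2.4966
= 2.7949


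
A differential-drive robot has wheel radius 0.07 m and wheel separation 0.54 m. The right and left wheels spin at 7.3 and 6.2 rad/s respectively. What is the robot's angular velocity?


vR = r*wR = 0.07*7.3 = 0.511 m/s
vL = r*wL = 0.07*6.2 = 0.434 m/s
v = (vR+vL)/2 = 0.4725 m/s
omega = (vR-vL)/L = 0.1426 rad/s
angular velocity = 0.1426 rad/s


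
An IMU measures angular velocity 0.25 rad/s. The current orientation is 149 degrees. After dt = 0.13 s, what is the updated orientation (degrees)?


delta_theta = w * dt = 0.25 * 0.13 = 0.0325 rad
= 1.8621 deg
theta_new = 149 + 1.8621 = 150.8621 deg


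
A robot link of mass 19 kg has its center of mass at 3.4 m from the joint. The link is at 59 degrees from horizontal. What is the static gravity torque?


tau = m*g*L*cos(angle)
= 19 * 9.81 * 3.4 * cos(59 deg)
= 19 * 9.81 * 3.4 * 0.515
= 326.393 Nm


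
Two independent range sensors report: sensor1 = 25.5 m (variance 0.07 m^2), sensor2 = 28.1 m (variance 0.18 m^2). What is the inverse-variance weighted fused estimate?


w1 = (1/var1) / (1/var1 + 1/var2)
   = 14.2857 / (14.2857 + 5.5556) = 0.72
w2 = 1 - w1 = 0.28
fused = w1*s1 + w2*s2 = 18.36 + 7.868
= 26.228 m


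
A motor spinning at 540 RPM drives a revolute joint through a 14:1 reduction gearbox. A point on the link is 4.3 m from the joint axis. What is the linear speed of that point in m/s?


omega_motor = 540 * 2*pi/60 = 56.5487 rad/s
omega_joint = omega_motor / 14 = 4.0392 rad/s
v = omega_joint * r = 4.0392 * 4.3
= 17.3685 m/s


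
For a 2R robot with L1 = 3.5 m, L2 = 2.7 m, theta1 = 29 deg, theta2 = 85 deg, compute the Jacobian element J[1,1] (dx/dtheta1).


J[1,1] = -L1*sin(t1) - L2*sin(t1+t2)
= -3.5*sin(29) - 2.7*sin(114)
= -4.1634


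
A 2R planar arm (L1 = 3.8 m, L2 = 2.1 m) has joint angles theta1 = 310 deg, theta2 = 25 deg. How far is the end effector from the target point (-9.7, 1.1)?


End effector via forward kinematics:
x = L1*cos(t1) + L2*cos(t1+t2) = 4.3458
y = L1*sin(t1) + L2*sin(t1+t2) = -3.7985
Distance to target:
d = sqrt((-9.7 - 4.3458)^2 + (1.1 - -3.7985)^2)
= sqrt(197.2856 + 23.995)
= 14.8755 m


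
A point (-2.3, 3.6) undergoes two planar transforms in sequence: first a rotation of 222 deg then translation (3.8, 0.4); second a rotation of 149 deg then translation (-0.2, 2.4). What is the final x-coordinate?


After transform 1:
x1 = cos(222)*-2.3 - sin(222)*3.6 + 3.8 = 7.9181
y1 = sin(222)*-2.3 + cos(222)*3.6 + 0.4 = -0.7363
After transform 2:
x2 = cos(149)*7.9181 - sin(149)*-0.7363 + -0.2
= -6.6079


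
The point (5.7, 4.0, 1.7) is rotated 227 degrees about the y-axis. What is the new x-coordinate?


Rotation about y-axis: x' = x*cos(theta) + z*sin(theta)
= 5.7 * -0.682 + 1.7 * -0.7314
= -5.1307


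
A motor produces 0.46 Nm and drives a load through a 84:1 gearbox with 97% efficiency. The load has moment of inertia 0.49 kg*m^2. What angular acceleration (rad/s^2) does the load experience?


tau_out = tau_motor * N * eta
= 0.46 * 84 * 0.97 = 37.4808 Nm
alpha = tau_out / I = 37.4808 / 0.49
= 76.4914 rad/s^2


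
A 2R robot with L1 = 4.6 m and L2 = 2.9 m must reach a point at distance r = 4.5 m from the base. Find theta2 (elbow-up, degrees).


cos(theta2) = (r^2 - L1^2 - L2^2) / (2*L1*L2)
cos(theta2) = (20.25 - 21.16 - 8.41) / 26.68
cos(theta2) = -0.349325
theta2 = 110.4461 degrees


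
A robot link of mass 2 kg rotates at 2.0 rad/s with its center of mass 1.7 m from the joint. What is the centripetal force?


F = m * omega^2 * r
= 2 * 2.0^2 * 1.7
= 2 * 4.0 * 1.7
= 13.6 N


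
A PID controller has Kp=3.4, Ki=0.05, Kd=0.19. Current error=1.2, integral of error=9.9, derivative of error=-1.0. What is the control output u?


u = Kp*e + Ki*int(e) + Kd*de/dt
= 3.4*1.2 + 0.05*9.9 + 0.19*(-1.0)
= 4.08 + 0.495 + -0.19
= 4.385


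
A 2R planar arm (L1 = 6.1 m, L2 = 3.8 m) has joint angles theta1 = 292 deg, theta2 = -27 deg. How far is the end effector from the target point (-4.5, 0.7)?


End effector via forward kinematics:
x = L1*cos(t1) + L2*cos(t1+t2) = 1.9539
y = L1*sin(t1) + L2*sin(t1+t2) = -9.4414
Distance to target:
d = sqrt((-4.5 - 1.9539)^2 + (0.7 - -9.4414)^2)
= sqrt(41.6529 + 102.8472)
= 12.0208 m


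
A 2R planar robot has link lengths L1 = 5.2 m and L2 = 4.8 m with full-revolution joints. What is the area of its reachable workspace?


r_max = L1 + L2 = 10.0 m
r_min = |L1 - L2| = 0.4 m
Area = pi*(r_max^2 - r_min^2)
= pi*(100.0 - 0.16)
= pi * 99.84
= 313.6566 m^2


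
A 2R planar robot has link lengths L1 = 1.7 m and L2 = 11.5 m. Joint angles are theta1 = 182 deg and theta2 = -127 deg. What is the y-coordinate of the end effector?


Convert angles to radians: theta1 = 3.1765, theta2 = -2.2166
y = L1*sin(theta1) + L2*sin(theta1+theta2)
y = -0.0593 + 9.4202
y = 9.3609


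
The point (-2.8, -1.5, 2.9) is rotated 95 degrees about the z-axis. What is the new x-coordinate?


Rotation about z-axis: x' = x*cos(theta) - y*sin(theta)
= -2.8 * -0.0872 - -1.5 * 0.9962
= 1.7383


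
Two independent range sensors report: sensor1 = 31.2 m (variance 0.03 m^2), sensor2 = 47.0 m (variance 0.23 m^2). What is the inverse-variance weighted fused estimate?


w1 = (1/var1) / (1/var1 + 1/var2)
   = 33.3333 / (33.3333 + 4.3478) = 0.8846
w2 = 1 - w1 = 0.1154
fused = w1*s1 + w2*s2 = 27.6 + 5.4231
= 33.0231 m


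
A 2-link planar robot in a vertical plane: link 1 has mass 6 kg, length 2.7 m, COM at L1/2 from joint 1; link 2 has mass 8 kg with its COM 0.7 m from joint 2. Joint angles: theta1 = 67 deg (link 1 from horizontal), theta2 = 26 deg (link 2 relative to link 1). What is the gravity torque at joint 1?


Horizontal distance from joint 1 to link-1 COM:
  x_c1 = (L1/2)*cos(t1) = 1.35 * 0.3907 = 0.5275 m
Horizontal distance from joint 1 to link-2 COM:
  x_c2 = L1*cos(t1) + Lc2*cos(t1+t2)
       = 2.7*0.3907 + 0.7*-0.0523 = 1.0183 m
tau1 = m1*g*x_c1 + m2*g*x_c2
     = 6*9.81*0.5275 + 8*9.81*1.0183
     = 31.0479 + 79.9192
     = 110.9671 Nm


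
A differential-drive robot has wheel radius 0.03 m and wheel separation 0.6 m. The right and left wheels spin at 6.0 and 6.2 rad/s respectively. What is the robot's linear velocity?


vR = r*wR = 0.03*6.0 = 0.18 m/s
vL = r*wL = 0.03*6.2 = 0.186 m/s
v = (vR+vL)/2 = 0.183 m/s
omega = (vR-vL)/L = -0.01 rad/s
linear velocity = 0.183 m/s


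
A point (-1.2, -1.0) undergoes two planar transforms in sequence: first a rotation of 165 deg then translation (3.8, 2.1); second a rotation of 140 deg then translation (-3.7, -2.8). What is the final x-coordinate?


After transform 1:
x1 = cos(165)*-1.2 - sin(165)*-1.0 + 3.8 = 5.2179
y1 = sin(165)*-1.2 + cos(165)*-1.0 + 2.1 = 2.7553
After transform 2:
x2 = cos(140)*5.2179 - sin(140)*2.7553 + -3.7
= -9.4683


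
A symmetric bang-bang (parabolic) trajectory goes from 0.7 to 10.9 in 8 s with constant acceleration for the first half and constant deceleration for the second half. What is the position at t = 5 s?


Symmetric rest-to-rest: each phase covers (pf-p0)/2 in time T/2. 0.5*a*(T/2)^2 = (pf-p0)/2 => a = 4*(pf-p0)/T^2
a = 4*(10.9-0.7)/8^2 = 0.6375
t = 5 is in the deceleration phase (t > T/2).
p = pf - 0.5*a*(T-t)^2 = 10.9 - 0.5*0.6375*3^2
= 8.0312


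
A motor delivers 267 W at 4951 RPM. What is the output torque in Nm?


omega = 4951 * 2*pi/60 = 518.4675 rad/s
tau = P / omega = 267 / 518.4675
= 0.515 Nm


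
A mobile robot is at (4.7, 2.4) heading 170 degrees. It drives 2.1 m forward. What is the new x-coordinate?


x_new = x0 + d*cos(theta)
= 4.7 + 2.1*cos(170)
= 4.7 + -2.0681
= 2.6319


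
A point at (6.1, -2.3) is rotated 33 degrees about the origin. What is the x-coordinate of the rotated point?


x' = x*cos(theta) - y*sin(theta)
cos(33 deg) = 0.8387, sin(33 deg) = 0.5446
x' = 6.1 * 0.8387 - -2.3 * 0.5446
= 5.1159 - -1.2527
= 6.3686


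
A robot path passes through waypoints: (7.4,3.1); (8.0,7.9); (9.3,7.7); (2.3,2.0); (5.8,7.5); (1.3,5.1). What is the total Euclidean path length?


Segment lengths:
  seg1 = sqrt((0.6)^2 + (4.8)^2) = 4.8374
  seg2 = sqrt((1.3)^2 + (-0.2)^2) = 1.3153
  seg3 = sqrt((-7.0)^2 + (-5.7)^2) = 9.0272
  seg4 = sqrt((3.5)^2 + (5.5)^2) = 6.5192
  seg5 = sqrt((-4.5)^2 + (-2.4)^2) = 5.1
Total = 26.799


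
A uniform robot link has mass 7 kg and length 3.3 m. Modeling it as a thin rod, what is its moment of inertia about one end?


I = (1/3) * m * L^2
= (1/3) * 7 * 3.3^2
= 0.333333 * 7 * 10.89
= 25.41 kg*m^2


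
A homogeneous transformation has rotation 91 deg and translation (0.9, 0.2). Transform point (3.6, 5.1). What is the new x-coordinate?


x' = cos(theta)*px - sin(theta)*py + tx
= -0.0175*3.6 - 0.9998*5.1 + 0.9
= -4.2621


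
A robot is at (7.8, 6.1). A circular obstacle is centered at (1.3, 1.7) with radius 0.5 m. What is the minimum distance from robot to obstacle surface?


center_dist = sqrt((7.8-1.3)^2 + (6.1-1.7)^2)
= sqrt(42.25 + 19.36)
= 7.8492
min_dist = center_dist - radius = 7.8492 - 0.5 = 7.3492 m


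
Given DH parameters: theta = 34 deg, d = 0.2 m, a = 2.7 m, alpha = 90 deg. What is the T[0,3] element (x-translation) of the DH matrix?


T[0,3] = a * cos(theta)
= 2.7 * cos(34 deg)
= 2.7 * 0.829
= 2.2384


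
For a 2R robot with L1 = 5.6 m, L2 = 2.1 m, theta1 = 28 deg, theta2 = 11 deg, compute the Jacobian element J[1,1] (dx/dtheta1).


J[1,1] = -L1*sin(t1) - L2*sin(t1+t2)
= -5.6*sin(28) - 2.1*sin(39)
= -3.9506


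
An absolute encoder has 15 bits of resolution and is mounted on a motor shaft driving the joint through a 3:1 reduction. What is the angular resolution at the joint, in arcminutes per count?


counts = 2^15 = 32768
effective counts at joint = 32768 * 3 = 98304
resolution = 360*60 / 98304
= 0.2197 arcmin/count


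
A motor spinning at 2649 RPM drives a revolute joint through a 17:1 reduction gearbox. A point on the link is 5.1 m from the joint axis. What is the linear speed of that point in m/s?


omega_motor = 2649 * 2*pi/60 = 277.4026 rad/s
omega_joint = omega_motor / 17 = 16.3178 rad/s
v = omega_joint * r = 16.3178 * 5.1
= 83.2208 m/s


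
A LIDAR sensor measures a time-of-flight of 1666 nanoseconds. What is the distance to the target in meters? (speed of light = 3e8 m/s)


tof = 1666 ns = 1.666e-06 s
dist = c * tof / 2
= 3e8 * 1.666e-06 / 2
= 249.9 m


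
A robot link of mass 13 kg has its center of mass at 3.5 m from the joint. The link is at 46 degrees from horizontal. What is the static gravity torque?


tau = m*g*L*cos(angle)
= 13 * 9.81 * 3.5 * cos(46 deg)
= 13 * 9.81 * 3.5 * 0.6947
= 310.0642 Nm


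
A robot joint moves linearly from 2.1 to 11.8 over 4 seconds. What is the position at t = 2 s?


s = t/T = 2/4 = 0.5
p(t) = p0 + (pf-p0)*s
= 2.1 + (11.8 - 2.1) * 0.5
= 6.95


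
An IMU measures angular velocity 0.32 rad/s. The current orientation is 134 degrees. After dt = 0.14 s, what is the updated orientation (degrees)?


delta_theta = w * dt = 0.32 * 0.14 = 0.0448 rad
= 2.5669 deg
theta_new = 134 + 2.5669 = 136.5669 deg


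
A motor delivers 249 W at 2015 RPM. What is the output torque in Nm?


omega = 2015 * 2*pi/60 = 211.0103 rad/s
tau = P / omega = 249 / 211.0103
= 1.18 Nm


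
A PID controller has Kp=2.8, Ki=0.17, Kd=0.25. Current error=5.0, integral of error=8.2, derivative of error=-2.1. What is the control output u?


u = Kp*e + Ki*int(e) + Kd*de/dt
= 2.8*5.0 + 0.17*8.2 + 0.25*(-2.1)
= 14.0 + 1.394 + -0.525
= 14.869


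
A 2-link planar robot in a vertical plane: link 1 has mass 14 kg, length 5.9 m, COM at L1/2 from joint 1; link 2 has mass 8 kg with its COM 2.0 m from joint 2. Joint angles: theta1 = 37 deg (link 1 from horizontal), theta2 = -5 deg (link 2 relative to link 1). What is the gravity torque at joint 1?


Horizontal distance from joint 1 to link-1 COM:
  x_c1 = (L1/2)*cos(t1) = 2.95 * 0.7986 = 2.356 m
Horizontal distance from joint 1 to link-2 COM:
  x_c2 = L1*cos(t1) + Lc2*cos(t1+t2)
       = 5.9*0.7986 + 2.0*0.848 = 6.408 m
tau1 = m1*g*x_c1 + m2*g*x_c2
     = 14*9.81*2.356 + 8*9.81*6.408
     = 323.5696 + 502.9034
     = 826.473 Nm


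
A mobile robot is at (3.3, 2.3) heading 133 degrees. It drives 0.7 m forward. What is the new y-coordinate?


y_new = y0 + d*sin(theta)
= 2.3 + 0.7*sin(133)
= 2.3 + 0.5119
= 2.8119


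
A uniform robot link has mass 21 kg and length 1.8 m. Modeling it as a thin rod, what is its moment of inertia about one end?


I = (1/3) * m * L^2
= (1/3) * 21 * 1.8^2
= 0.333333 * 21 * 3.24
= 22.68 kg*m^2


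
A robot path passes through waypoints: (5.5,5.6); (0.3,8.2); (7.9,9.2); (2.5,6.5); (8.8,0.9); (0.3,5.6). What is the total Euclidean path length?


Segment lengths:
  seg1 = sqrt((-5.2)^2 + (2.6)^2) = 5.8138
  seg2 = sqrt((7.6)^2 + (1.0)^2) = 7.6655
  seg3 = sqrt((-5.4)^2 + (-2.7)^2) = 6.0374
  seg4 = sqrt((6.3)^2 + (-5.6)^2) = 8.4291
  seg5 = sqrt((-8.5)^2 + (4.7)^2) = 9.7129
Total = 37.6587


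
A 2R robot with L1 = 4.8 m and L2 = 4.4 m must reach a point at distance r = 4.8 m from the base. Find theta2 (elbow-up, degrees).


cos(theta2) = (r^2 - L1^2 - L2^2) / (2*L1*L2)
cos(theta2) = (23.04 - 23.04 - 19.36) / 42.24
cos(theta2) = -0.458333
theta2 = 117.2796 degrees


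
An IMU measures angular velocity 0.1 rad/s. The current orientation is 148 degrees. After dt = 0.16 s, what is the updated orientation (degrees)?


delta_theta = w * dt = 0.1 * 0.16 = 0.016 rad
= 0.9167 deg
theta_new = 148 + 0.9167 = 148.9167 deg


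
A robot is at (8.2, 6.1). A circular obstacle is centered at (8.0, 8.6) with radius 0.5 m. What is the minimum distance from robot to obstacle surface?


center_dist = sqrt((8.2-8.0)^2 + (6.1-8.6)^2)
= sqrt(0.04 + 6.25)
= 2.508
min_dist = center_dist - radius = 2.508 - 0.5 = 2.008 m


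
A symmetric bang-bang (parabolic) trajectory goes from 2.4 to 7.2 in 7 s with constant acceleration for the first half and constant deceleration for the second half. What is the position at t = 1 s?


Symmetric rest-to-rest: each phase covers (pf-p0)/2 in time T/2. 0.5*a*(T/2)^2 = (pf-p0)/2 => a = 4*(pf-p0)/T^2
a = 4*(7.2-2.4)/7^2 = 0.3918
t = 1 is in the acceleration phase (t <= T/2).
p = p0 + 0.5*a*t^2 = 2.4 + 0.5*0.3918*1^2
= 2.5959


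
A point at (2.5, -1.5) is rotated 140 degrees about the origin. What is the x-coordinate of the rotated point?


x' = x*cos(theta) - y*sin(theta)
cos(140 deg) = -0.766, sin(140 deg) = 0.6428
x' = 2.5 * -0.766 - -1.5 * 0.6428
= -1.9151 - -0.9642
= -0.9509


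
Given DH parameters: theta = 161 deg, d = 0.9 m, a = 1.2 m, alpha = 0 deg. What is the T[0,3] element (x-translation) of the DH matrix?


T[0,3] = a * cos(theta)
= 1.2 * cos(161 deg)
= 1.2 * -0.9455
= -1.1346


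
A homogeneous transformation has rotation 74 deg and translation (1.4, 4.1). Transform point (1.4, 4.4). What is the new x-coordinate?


x' = cos(theta)*px - sin(theta)*py + tx
= 0.2756*1.4 - 0.9613*4.4 + 1.4
= -2.4437
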